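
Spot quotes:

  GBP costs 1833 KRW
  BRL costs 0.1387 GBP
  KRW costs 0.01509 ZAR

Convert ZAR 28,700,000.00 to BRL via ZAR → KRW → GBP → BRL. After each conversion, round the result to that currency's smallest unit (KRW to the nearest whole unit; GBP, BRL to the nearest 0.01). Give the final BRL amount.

BRL 7,480,897.98

ZAR 28,700,000.00 ÷ 0.01509 = KRW 1,901,921,803
KRW 1,901,921,803 ÷ 1833 = GBP 1,037,600.55
GBP 1,037,600.55 ÷ 0.1387 = BRL 7,480,897.98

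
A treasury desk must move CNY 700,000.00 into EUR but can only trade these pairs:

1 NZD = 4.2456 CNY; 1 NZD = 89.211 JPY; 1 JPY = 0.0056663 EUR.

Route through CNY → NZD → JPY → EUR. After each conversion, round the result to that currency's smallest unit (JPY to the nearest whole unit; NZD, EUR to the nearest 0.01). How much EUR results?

CNY 700,000.00 ÷ 4.2456 = NZD 164,876.58
NZD 164,876.58 × 89.211 = JPY 14,708,805
JPY 14,708,805 × 0.0056663 = EUR 83,344.50

EUR 83,344.50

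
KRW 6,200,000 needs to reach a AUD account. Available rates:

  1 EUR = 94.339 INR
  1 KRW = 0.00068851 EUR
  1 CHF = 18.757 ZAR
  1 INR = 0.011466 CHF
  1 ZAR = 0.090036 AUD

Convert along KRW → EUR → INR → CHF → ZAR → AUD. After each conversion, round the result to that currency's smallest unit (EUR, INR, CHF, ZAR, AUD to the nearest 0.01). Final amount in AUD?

KRW 6,200,000 × 0.00068851 = EUR 4,268.76
EUR 4,268.76 × 94.339 = INR 402,710.55
INR 402,710.55 × 0.011466 = CHF 4,617.48
CHF 4,617.48 × 18.757 = ZAR 86,610.07
ZAR 86,610.07 × 0.090036 = AUD 7,798.02

AUD 7,798.02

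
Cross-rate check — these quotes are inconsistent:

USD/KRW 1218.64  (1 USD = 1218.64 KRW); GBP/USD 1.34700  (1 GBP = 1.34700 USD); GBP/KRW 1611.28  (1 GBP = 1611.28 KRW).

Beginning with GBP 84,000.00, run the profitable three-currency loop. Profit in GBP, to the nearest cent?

Profitable loop is GBP → USD → KRW → GBP:
GBP 84,000.00 × 1.34700 = USD 113,148.00
USD 113,148.00 × 1218.64 = KRW 137,886,679
KRW 137,886,679 ÷ 1611.28 = GBP 85,575.86
Profit = GBP 85,575.86 − GBP 84,000.00

Profit: GBP 1,575.86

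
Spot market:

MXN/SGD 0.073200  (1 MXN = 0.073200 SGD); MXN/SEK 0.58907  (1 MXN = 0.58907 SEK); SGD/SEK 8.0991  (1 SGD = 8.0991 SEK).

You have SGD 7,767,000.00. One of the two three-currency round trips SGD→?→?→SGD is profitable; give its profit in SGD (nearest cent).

Profitable loop is SGD → SEK → MXN → SGD:
SGD 7,767,000.00 × 8.0991 = SEK 62,905,709.70
SEK 62,905,709.70 ÷ 0.58907 = MXN 106,788,174.07
MXN 106,788,174.07 × 0.073200 = SGD 7,816,894.34
Profit = SGD 7,816,894.34 − SGD 7,767,000.00

Profit: SGD 49,894.34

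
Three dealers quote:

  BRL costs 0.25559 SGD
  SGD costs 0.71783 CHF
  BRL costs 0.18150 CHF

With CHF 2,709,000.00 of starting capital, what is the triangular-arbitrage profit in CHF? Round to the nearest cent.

Profit: CHF 29,406.00

Profitable loop is CHF → BRL → SGD → CHF:
CHF 2,709,000.00 ÷ 0.18150 = BRL 14,925,619.83
BRL 14,925,619.83 × 0.25559 = SGD 3,814,839.17
SGD 3,814,839.17 × 0.71783 = CHF 2,738,406.00
Profit = CHF 2,738,406.00 − CHF 2,709,000.00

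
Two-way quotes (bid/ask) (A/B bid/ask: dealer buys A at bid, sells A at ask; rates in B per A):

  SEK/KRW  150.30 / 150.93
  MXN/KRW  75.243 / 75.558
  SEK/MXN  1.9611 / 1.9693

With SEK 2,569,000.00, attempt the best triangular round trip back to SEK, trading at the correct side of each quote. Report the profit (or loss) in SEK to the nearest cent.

Net profit: SEK 25,960.49

Best loop SEK → KRW → MXN → SEK:
SEK 2,569,000.00 × 150.30 (sell SEK at bid) = KRW 386,120,700
KRW 386,120,700 ÷ 75.558 (buy MXN at ask) = MXN 5,110,255.70
MXN 5,110,255.70 ÷ 1.9693 (buy SEK at ask) = SEK 2,594,960.49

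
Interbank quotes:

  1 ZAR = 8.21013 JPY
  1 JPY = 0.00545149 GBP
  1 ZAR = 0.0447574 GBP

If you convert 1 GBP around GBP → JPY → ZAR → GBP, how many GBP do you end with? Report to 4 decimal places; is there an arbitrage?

Around GBP → JPY → ZAR → GBP: 1 ÷ 0.00545149 ÷ 8.21013 × 0.0447574 = 0.999999
Product ≈ 1 (deviation 0.000%, within rounding noise).

1.0000 (no arbitrage)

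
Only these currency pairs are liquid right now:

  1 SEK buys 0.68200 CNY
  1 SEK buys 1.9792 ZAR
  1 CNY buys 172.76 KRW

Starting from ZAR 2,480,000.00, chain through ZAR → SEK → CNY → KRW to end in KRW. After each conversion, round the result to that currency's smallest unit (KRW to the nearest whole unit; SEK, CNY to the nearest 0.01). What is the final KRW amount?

ZAR 2,480,000.00 ÷ 1.9792 = SEK 1,253,031.53
SEK 1,253,031.53 × 0.68200 = CNY 854,567.50
CNY 854,567.50 × 172.76 = KRW 147,635,081

KRW 147,635,081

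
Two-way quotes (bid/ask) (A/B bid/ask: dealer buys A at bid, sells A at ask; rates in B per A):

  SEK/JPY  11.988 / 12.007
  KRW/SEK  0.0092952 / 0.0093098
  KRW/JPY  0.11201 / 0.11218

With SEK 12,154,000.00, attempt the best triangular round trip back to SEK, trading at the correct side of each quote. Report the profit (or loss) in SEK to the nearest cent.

Best loop SEK → KRW → JPY → SEK:
SEK 12,154,000.00 ÷ 0.0093098 (buy KRW at ask) = KRW 1,305,506,026
KRW 1,305,506,026 × 0.11201 (sell KRW at bid) = JPY 146,229,730
JPY 146,229,730 ÷ 12.007 (buy SEK at ask) = SEK 12,178,706.58

Net profit: SEK 24,706.58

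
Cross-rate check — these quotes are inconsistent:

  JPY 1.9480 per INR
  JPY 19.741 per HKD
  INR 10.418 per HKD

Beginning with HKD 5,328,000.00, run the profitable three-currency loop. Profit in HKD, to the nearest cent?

Profitable loop is HKD → INR → JPY → HKD:
HKD 5,328,000.00 × 10.418 = INR 55,507,104.00
INR 55,507,104.00 × 1.9480 = JPY 108,127,839
JPY 108,127,839 ÷ 19.741 = HKD 5,477,323.27
Profit = HKD 5,477,323.27 − HKD 5,328,000.00

Profit: HKD 149,323.27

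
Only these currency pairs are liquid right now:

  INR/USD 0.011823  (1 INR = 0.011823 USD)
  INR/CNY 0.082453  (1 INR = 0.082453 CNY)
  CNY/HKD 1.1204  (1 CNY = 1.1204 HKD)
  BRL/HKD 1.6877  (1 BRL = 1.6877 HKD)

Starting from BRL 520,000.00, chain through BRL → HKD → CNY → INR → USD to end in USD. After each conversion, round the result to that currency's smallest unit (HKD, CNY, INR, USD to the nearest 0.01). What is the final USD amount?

USD 112,317.32

BRL 520,000.00 × 1.6877 = HKD 877,604.00
HKD 877,604.00 ÷ 1.1204 = CNY 783,295.25
CNY 783,295.25 ÷ 0.082453 = INR 9,499,899.94
INR 9,499,899.94 × 0.011823 = USD 112,317.32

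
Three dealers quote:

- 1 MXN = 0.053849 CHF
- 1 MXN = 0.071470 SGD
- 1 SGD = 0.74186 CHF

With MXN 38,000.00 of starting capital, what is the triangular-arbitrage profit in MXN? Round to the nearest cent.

Profit: MXN 593.62

Profitable loop is MXN → CHF → SGD → MXN:
MXN 38,000.00 × 0.053849 = CHF 2,046.26
CHF 2,046.26 ÷ 0.74186 = SGD 2,758.29
SGD 2,758.29 ÷ 0.071470 = MXN 38,593.62
Profit = MXN 38,593.62 − MXN 38,000.00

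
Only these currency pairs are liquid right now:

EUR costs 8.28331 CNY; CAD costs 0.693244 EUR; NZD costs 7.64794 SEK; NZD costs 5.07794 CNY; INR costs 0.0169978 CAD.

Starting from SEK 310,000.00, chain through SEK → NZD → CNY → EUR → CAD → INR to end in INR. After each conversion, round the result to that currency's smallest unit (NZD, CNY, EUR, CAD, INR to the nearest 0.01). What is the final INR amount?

SEK 310,000.00 ÷ 7.64794 = NZD 40,533.79
NZD 40,533.79 × 5.07794 = CNY 205,828.15
CNY 205,828.15 ÷ 8.28331 = EUR 24,848.54
EUR 24,848.54 ÷ 0.693244 = CAD 35,843.86
CAD 35,843.86 ÷ 0.0169978 = INR 2,108,735.25

INR 2,108,735.25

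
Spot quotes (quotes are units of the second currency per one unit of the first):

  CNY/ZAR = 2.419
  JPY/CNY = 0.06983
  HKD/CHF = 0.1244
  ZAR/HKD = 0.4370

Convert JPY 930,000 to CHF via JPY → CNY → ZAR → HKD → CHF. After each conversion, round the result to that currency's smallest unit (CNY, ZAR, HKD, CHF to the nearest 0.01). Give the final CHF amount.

CHF 8,540.09

JPY 930,000 × 0.06983 = CNY 64,941.90
CNY 64,941.90 × 2.419 = ZAR 157,094.46
ZAR 157,094.46 × 0.4370 = HKD 68,650.28
HKD 68,650.28 × 0.1244 = CHF 8,540.09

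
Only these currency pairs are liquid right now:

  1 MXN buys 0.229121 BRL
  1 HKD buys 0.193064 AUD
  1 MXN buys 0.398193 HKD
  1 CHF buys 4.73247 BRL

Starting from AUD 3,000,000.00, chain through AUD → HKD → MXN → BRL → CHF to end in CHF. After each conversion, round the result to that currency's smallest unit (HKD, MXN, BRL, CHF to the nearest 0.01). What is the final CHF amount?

CHF 1,889,310.60

AUD 3,000,000.00 ÷ 0.193064 = HKD 15,538,888.66
HKD 15,538,888.66 ÷ 0.398193 = MXN 39,023,510.36
MXN 39,023,510.36 × 0.229121 = BRL 8,941,105.72
BRL 8,941,105.72 ÷ 4.73247 = CHF 1,889,310.60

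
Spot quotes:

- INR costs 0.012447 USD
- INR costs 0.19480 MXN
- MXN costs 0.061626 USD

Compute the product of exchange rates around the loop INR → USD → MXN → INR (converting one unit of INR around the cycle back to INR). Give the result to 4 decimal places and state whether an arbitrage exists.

1.0368 (arbitrage exists)

Around INR → USD → MXN → INR: 1 × 0.012447 ÷ 0.061626 ÷ 0.19480 = 1.036840
Product > 1; profitable direction is INR → USD → MXN → INR.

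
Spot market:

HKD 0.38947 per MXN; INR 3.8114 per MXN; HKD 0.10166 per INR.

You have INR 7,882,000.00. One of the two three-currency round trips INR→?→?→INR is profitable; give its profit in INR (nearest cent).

Profit: INR 40,747.34

Profitable loop is INR → MXN → HKD → INR:
INR 7,882,000.00 ÷ 3.8114 = MXN 2,068,006.51
MXN 2,068,006.51 × 0.38947 = HKD 805,426.49
HKD 805,426.49 ÷ 0.10166 = INR 7,922,747.34
Profit = INR 7,922,747.34 − INR 7,882,000.00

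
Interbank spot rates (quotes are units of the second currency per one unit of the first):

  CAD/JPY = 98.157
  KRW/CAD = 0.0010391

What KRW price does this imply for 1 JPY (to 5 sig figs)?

JPY/KRW = 9.8044

1 JPY ÷ 98.157 = 0.0101878 CAD
0.0101878 CAD ÷ 0.0010391 = 9.80441 KRW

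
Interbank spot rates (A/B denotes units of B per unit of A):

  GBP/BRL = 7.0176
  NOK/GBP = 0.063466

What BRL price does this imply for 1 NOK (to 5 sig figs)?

NOK/BRL = 0.44538

1 NOK × 0.063466 = 0.063466 GBP
0.063466 GBP × 7.0176 = 0.445379 BRL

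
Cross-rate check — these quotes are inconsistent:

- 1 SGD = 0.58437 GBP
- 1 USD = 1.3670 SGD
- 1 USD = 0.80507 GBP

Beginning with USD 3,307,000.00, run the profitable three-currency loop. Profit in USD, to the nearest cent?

Profitable loop is USD → GBP → SGD → USD:
USD 3,307,000.00 × 0.80507 = GBP 2,662,366.49
GBP 2,662,366.49 ÷ 0.58437 = SGD 4,555,960.25
SGD 4,555,960.25 ÷ 1.3670 = USD 3,332,816.57
Profit = USD 3,332,816.57 − USD 3,307,000.00

Profit: USD 25,816.57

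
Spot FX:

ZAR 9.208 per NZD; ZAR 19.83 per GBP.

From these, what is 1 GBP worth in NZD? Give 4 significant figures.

GBP/NZD = 2.154

1 GBP × 19.83 = 19.83 ZAR
19.83 ZAR ÷ 9.208 = 2.15356 NZD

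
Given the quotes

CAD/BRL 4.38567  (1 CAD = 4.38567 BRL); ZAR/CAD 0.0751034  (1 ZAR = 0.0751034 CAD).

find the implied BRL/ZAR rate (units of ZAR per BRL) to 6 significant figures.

1 BRL ÷ 4.38567 = 0.228015 CAD
0.228015 CAD ÷ 0.0751034 = 3.03602 ZAR

BRL/ZAR = 3.03602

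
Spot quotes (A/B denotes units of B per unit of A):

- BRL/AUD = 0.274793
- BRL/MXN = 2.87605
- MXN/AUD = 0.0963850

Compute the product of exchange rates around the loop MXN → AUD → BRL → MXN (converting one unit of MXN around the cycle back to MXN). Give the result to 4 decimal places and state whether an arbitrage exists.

Around MXN → AUD → BRL → MXN: 1 × 0.0963850 ÷ 0.274793 × 2.87605 = 1.008789
Product > 1; profitable direction is MXN → AUD → BRL → MXN.

1.0088 (arbitrage exists)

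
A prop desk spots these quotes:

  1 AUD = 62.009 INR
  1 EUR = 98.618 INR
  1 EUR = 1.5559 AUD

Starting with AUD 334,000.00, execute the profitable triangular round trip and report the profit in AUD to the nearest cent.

Profit: AUD 7,402.15

Profitable loop is AUD → EUR → INR → AUD:
AUD 334,000.00 ÷ 1.5559 = EUR 214,666.75
EUR 214,666.75 × 98.618 = INR 21,170,005.78
INR 21,170,005.78 ÷ 62.009 = AUD 341,402.15
Profit = AUD 341,402.15 − AUD 334,000.00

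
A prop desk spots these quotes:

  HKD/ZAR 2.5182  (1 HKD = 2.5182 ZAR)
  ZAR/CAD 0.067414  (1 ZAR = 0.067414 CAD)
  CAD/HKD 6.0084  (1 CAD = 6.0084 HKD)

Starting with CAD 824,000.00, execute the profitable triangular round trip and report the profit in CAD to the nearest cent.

Profit: CAD 16,478.03

Profitable loop is CAD → HKD → ZAR → CAD:
CAD 824,000.00 × 6.0084 = HKD 4,950,921.60
HKD 4,950,921.60 × 2.5182 = ZAR 12,467,410.77
ZAR 12,467,410.77 × 0.067414 = CAD 840,478.03
Profit = CAD 840,478.03 − CAD 824,000.00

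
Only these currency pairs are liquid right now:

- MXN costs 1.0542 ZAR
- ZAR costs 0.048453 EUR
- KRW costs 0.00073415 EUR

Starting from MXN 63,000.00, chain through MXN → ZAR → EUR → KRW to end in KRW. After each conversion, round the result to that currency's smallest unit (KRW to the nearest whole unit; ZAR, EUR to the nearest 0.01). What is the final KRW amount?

KRW 4,383,287

MXN 63,000.00 × 1.0542 = ZAR 66,414.60
ZAR 66,414.60 × 0.048453 = EUR 3,217.99
EUR 3,217.99 ÷ 0.00073415 = KRW 4,383,287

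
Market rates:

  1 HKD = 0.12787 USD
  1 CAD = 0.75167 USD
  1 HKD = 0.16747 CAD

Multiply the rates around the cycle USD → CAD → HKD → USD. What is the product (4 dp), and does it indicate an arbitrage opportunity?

1.0158 (arbitrage exists)

Around USD → CAD → HKD → USD: 1 ÷ 0.75167 ÷ 0.16747 × 0.12787 = 1.015791
Product > 1; profitable direction is USD → CAD → HKD → USD.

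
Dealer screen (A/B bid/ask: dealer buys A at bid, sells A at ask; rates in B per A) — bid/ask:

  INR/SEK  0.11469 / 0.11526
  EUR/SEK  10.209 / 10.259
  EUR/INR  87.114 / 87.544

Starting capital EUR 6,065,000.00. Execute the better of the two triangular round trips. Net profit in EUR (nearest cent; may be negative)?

Net profit: EUR 71,334.25

Best loop EUR → SEK → INR → EUR:
EUR 6,065,000.00 × 10.209 (sell EUR at bid) = SEK 61,917,585.00
SEK 61,917,585.00 ÷ 0.11526 (buy INR at ask) = INR 537,199,245.18
INR 537,199,245.18 ÷ 87.544 (buy EUR at ask) = EUR 6,136,334.25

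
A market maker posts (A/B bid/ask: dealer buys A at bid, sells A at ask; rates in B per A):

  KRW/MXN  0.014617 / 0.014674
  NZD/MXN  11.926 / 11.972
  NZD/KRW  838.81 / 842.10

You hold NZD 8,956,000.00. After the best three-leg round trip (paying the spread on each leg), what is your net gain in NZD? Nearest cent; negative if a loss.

Best loop NZD → KRW → MXN → NZD:
NZD 8,956,000.00 × 838.81 (sell NZD at bid) = KRW 7,512,382,360
KRW 7,512,382,360 × 0.014617 (sell KRW at bid) = MXN 109,808,492.96
MXN 109,808,492.96 ÷ 11.972 (buy NZD at ask) = NZD 9,172,109.33

Net profit: NZD 216,109.33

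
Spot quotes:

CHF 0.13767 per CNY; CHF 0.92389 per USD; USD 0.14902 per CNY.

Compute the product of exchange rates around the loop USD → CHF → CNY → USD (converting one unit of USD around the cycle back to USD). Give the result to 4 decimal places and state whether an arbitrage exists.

Around USD → CHF → CNY → USD: 1 × 0.92389 ÷ 0.13767 × 0.14902 = 1.000059
Product ≈ 1 (deviation 0.006%, within rounding noise).

1.0001 (no arbitrage)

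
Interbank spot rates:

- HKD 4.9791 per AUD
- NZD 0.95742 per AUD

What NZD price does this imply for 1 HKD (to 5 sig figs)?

HKD/NZD = 0.19229

1 HKD ÷ 4.9791 = 0.20084 AUD
0.20084 AUD × 0.95742 = 0.192288 NZD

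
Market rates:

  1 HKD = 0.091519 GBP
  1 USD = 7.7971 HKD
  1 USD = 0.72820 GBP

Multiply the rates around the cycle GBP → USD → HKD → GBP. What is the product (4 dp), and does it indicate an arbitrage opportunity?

0.9799 (arbitrage exists)

Around GBP → USD → HKD → GBP: 1 ÷ 0.72820 × 7.7971 × 0.091519 = 0.979927
Product < 1; profitable direction is GBP → HKD → USD → GBP.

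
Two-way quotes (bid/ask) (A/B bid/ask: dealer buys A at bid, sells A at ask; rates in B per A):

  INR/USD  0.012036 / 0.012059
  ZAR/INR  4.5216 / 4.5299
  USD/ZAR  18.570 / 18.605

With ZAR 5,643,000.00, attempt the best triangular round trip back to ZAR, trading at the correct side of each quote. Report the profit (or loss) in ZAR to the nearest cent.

Best loop ZAR → INR → USD → ZAR:
ZAR 5,643,000.00 × 4.5216 (sell ZAR at bid) = INR 25,515,388.80
INR 25,515,388.80 × 0.012036 (sell INR at bid) = USD 307,103.22
USD 307,103.22 × 18.570 (sell USD at bid) = ZAR 5,702,906.79

Net profit: ZAR 59,906.79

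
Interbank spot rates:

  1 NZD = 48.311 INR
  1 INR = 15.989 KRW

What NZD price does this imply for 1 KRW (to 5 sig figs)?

KRW/NZD = 0.0012946

1 KRW ÷ 15.989 = 0.062543 INR
0.062543 INR ÷ 48.311 = 0.00129459 NZD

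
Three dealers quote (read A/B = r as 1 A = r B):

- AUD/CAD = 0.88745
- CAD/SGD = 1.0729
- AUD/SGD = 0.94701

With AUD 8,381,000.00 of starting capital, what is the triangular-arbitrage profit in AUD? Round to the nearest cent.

Profit: AUD 45,445.47

Profitable loop is AUD → CAD → SGD → AUD:
AUD 8,381,000.00 × 0.88745 = CAD 7,437,718.45
CAD 7,437,718.45 × 1.0729 = SGD 7,979,928.13
SGD 7,979,928.13 ÷ 0.94701 = AUD 8,426,445.47
Profit = AUD 8,426,445.47 − AUD 8,381,000.00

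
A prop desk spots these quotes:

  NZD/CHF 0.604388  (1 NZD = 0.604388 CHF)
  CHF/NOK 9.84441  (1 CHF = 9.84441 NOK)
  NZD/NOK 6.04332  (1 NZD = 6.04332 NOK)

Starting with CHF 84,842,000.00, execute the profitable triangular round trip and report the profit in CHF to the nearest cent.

Profitable loop is CHF → NZD → NOK → CHF:
CHF 84,842,000.00 ÷ 0.604388 = NZD 140,376,711.65
NZD 140,376,711.65 × 6.04332 = NOK 848,341,389.04
NOK 848,341,389.04 ÷ 9.84441 = CHF 86,174,934.71
Profit = CHF 86,174,934.71 − CHF 84,842,000.00

Profit: CHF 1,332,934.71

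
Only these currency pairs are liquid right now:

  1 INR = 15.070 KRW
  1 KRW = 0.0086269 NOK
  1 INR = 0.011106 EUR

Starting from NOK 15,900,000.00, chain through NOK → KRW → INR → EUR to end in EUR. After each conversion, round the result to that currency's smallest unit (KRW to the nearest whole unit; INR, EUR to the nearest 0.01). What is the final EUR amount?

NOK 15,900,000.00 ÷ 0.0086269 = KRW 1,843,072,251
KRW 1,843,072,251 ÷ 15.070 = INR 122,300,746.58
INR 122,300,746.58 × 0.011106 = EUR 1,358,272.09

EUR 1,358,272.09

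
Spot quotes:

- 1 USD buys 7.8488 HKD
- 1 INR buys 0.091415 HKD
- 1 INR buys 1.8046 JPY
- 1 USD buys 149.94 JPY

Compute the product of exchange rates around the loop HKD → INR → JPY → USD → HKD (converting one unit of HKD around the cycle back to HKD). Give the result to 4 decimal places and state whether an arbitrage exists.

1.0334 (arbitrage exists)

Around HKD → INR → JPY → USD → HKD: 1 ÷ 0.091415 × 1.8046 ÷ 149.94 × 7.8488 = 1.033354
Product > 1; profitable direction is HKD → INR → JPY → USD → HKD.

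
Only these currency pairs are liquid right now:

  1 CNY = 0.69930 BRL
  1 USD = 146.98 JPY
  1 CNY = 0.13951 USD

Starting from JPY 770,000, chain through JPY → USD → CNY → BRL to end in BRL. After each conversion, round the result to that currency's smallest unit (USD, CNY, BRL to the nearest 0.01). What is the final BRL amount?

JPY 770,000 ÷ 146.98 = USD 5,238.81
USD 5,238.81 ÷ 0.13951 = CNY 37,551.50
CNY 37,551.50 × 0.69930 = BRL 26,259.76

BRL 26,259.76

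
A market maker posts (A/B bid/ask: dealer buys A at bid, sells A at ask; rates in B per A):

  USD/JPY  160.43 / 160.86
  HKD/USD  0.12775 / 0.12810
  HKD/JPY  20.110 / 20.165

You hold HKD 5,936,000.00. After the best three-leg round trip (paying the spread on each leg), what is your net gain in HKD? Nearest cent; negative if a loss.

Best loop HKD → USD → JPY → HKD:
HKD 5,936,000.00 × 0.12775 (sell HKD at bid) = USD 758,324.00
USD 758,324.00 × 160.43 (sell USD at bid) = JPY 121,657,919
JPY 121,657,919 ÷ 20.165 (buy HKD at ask) = HKD 6,033,122.70

Net profit: HKD 97,122.70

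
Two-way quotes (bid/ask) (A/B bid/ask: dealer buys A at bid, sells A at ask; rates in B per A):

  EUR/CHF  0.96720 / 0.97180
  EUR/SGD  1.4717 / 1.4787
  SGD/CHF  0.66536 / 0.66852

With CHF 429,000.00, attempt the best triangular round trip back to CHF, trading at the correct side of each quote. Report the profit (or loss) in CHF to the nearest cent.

Best loop CHF → EUR → SGD → CHF:
CHF 429,000.00 ÷ 0.97180 (buy EUR at ask) = EUR 441,448.86
EUR 441,448.86 × 1.4717 (sell EUR at bid) = SGD 649,680.28
SGD 649,680.28 × 0.66536 (sell SGD at bid) = CHF 432,271.27

Net profit: CHF 3,271.27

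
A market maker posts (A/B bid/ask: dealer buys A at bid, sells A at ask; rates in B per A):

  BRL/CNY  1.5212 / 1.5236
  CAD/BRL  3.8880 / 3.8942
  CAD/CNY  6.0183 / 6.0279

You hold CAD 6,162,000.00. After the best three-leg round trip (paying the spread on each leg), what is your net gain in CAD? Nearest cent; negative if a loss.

Best loop CAD → CNY → BRL → CAD:
CAD 6,162,000.00 × 6.0183 (sell CAD at bid) = CNY 37,084,764.60
CNY 37,084,764.60 ÷ 1.5236 (buy BRL at ask) = BRL 24,340,223.55
BRL 24,340,223.55 ÷ 3.8942 (buy CAD at ask) = CAD 6,250,378.40

Net profit: CAD 88,378.40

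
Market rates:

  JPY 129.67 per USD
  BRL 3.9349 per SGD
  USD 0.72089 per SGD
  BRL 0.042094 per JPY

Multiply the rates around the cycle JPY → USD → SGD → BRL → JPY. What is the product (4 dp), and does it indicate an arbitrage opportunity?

Around JPY → USD → SGD → BRL → JPY: 1 ÷ 129.67 ÷ 0.72089 × 3.9349 ÷ 0.042094 = 1.000011
Product ≈ 1 (deviation 0.001%, within rounding noise).

1.0000 (no arbitrage)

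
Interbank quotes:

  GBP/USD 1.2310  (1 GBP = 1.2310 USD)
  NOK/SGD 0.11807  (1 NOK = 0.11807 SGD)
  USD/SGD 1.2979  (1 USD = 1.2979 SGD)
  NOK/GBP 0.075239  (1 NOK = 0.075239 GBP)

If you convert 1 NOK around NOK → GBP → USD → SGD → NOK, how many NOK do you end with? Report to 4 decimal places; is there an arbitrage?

1.0181 (arbitrage exists)

Around NOK → GBP → USD → SGD → NOK: 1 × 0.075239 × 1.2310 × 1.2979 ÷ 0.11807 = 1.018129
Product > 1; profitable direction is NOK → GBP → USD → SGD → NOK.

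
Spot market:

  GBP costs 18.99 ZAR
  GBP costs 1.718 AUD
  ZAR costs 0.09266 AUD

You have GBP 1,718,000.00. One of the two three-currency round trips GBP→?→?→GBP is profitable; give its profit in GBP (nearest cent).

Profitable loop is GBP → ZAR → AUD → GBP:
GBP 1,718,000.00 × 18.99 = ZAR 32,624,820.00
ZAR 32,624,820.00 × 0.09266 = AUD 3,023,015.82
AUD 3,023,015.82 ÷ 1.718 = GBP 1,759,613.40
Profit = GBP 1,759,613.40 − GBP 1,718,000.00

Profit: GBP 41,613.40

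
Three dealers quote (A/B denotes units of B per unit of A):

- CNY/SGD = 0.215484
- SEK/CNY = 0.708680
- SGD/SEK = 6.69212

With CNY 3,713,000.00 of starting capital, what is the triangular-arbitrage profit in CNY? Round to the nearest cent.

Profitable loop is CNY → SGD → SEK → CNY:
CNY 3,713,000.00 × 0.215484 = SGD 800,092.09
SGD 800,092.09 × 6.69212 = SEK 5,354,312.29
SEK 5,354,312.29 × 0.708680 = CNY 3,794,494.03
Profit = CNY 3,794,494.03 − CNY 3,713,000.00

Profit: CNY 81,494.03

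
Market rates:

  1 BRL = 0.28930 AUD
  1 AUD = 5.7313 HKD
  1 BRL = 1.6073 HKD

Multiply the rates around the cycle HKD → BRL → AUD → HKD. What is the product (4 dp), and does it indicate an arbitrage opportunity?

Around HKD → BRL → AUD → HKD: 1 ÷ 1.6073 × 0.28930 × 5.7313 = 1.031584
Product > 1; profitable direction is HKD → BRL → AUD → HKD.

1.0316 (arbitrage exists)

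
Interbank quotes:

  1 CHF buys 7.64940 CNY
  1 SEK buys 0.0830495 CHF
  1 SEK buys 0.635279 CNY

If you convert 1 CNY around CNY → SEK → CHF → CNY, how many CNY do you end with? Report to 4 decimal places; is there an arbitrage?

1.0000 (no arbitrage)

Around CNY → SEK → CHF → CNY: 1 ÷ 0.635279 × 0.0830495 × 7.64940 = 1.000000
Product ≈ 1 (deviation 0.000%, within rounding noise).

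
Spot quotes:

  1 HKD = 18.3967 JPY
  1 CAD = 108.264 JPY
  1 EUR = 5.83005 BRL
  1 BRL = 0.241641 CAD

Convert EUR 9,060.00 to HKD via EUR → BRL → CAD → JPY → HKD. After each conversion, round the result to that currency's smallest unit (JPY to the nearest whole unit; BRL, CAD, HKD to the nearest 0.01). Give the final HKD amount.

EUR 9,060.00 × 5.83005 = BRL 52,820.25
BRL 52,820.25 × 0.241641 = CAD 12,763.54
CAD 12,763.54 × 108.264 = JPY 1,381,832
JPY 1,381,832 ÷ 18.3967 = HKD 75,113.04

HKD 75,113.04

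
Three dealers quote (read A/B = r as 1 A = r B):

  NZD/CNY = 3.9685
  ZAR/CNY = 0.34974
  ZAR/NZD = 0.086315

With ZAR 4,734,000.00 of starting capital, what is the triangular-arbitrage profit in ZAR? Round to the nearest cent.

Profitable loop is ZAR → CNY → NZD → ZAR:
ZAR 4,734,000.00 × 0.34974 = CNY 1,655,669.16
CNY 1,655,669.16 ÷ 3.9685 = NZD 417,202.76
NZD 417,202.76 ÷ 0.086315 = ZAR 4,833,490.84
Profit = ZAR 4,833,490.84 − ZAR 4,734,000.00

Profit: ZAR 99,490.84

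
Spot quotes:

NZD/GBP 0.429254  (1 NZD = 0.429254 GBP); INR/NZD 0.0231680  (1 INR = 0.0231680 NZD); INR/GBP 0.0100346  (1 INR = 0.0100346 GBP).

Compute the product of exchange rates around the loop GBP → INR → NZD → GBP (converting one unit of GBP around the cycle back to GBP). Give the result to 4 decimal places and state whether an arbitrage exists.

Around GBP → INR → NZD → GBP: 1 ÷ 0.0100346 × 0.0231680 × 0.429254 = 0.991067
Product < 1; profitable direction is GBP → NZD → INR → GBP.

0.9911 (arbitrage exists)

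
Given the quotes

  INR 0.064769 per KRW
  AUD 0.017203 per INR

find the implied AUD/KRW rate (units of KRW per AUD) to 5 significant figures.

1 AUD ÷ 0.017203 = 58.1294 INR
58.1294 INR ÷ 0.064769 = 897.488 KRW

AUD/KRW = 897.49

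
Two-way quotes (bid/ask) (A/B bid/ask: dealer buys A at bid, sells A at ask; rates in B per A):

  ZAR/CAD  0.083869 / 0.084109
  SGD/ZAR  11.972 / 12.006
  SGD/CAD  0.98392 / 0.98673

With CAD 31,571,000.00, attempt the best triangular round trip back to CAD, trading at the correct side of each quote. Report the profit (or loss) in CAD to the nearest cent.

Best loop CAD → SGD → ZAR → CAD:
CAD 31,571,000.00 ÷ 0.98673 (buy SGD at ask) = SGD 31,995,581.36
SGD 31,995,581.36 × 11.972 (sell SGD at bid) = ZAR 383,051,100.10
ZAR 383,051,100.10 × 0.083869 (sell ZAR at bid) = CAD 32,126,112.71

Net profit: CAD 555,112.71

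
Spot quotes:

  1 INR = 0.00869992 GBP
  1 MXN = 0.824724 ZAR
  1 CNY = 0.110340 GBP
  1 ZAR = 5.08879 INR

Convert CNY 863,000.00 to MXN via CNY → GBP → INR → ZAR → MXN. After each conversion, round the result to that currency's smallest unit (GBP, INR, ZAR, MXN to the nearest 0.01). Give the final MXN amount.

MXN 2,607,986.59

CNY 863,000.00 × 0.110340 = GBP 95,223.42
GBP 95,223.42 ÷ 0.00869992 = INR 10,945,321.34
INR 10,945,321.34 ÷ 5.08879 = ZAR 2,150,869.13
ZAR 2,150,869.13 ÷ 0.824724 = MXN 2,607,986.59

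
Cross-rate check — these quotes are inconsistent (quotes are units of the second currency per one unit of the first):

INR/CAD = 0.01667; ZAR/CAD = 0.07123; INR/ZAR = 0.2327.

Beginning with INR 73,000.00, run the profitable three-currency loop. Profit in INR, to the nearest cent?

Profit: INR 417.42

Profitable loop is INR → CAD → ZAR → INR:
INR 73,000.00 × 0.01667 = CAD 1,216.91
CAD 1,216.91 ÷ 0.07123 = ZAR 17,084.23
ZAR 17,084.23 ÷ 0.2327 = INR 73,417.42
Profit = INR 73,417.42 − INR 73,000.00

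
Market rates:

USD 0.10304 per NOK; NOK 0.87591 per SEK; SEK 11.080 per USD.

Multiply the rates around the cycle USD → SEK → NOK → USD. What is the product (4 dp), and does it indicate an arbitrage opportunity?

Around USD → SEK → NOK → USD: 1 × 11.080 × 0.87591 × 0.10304 = 1.000012
Product ≈ 1 (deviation 0.001%, within rounding noise).

1.0000 (no arbitrage)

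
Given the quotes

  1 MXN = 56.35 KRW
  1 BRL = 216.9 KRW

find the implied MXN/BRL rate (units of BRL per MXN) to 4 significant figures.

1 MXN × 56.35 = 56.35 KRW
56.35 KRW ÷ 216.9 = 0.259797 BRL

MXN/BRL = 0.2598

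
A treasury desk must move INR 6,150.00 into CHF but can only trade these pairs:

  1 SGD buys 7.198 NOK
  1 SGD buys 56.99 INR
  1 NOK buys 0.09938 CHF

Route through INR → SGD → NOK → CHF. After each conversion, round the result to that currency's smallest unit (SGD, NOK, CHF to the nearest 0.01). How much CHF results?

CHF 77.19

INR 6,150.00 ÷ 56.99 = SGD 107.91
SGD 107.91 × 7.198 = NOK 776.74
NOK 776.74 × 0.09938 = CHF 77.19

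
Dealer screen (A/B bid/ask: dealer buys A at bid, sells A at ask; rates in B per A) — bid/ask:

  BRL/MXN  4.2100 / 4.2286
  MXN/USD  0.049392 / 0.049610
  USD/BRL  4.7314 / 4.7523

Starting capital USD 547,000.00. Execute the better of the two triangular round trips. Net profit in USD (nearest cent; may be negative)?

Net profit: USD 1,678.12

Best loop USD → MXN → BRL → USD:
USD 547,000.00 ÷ 0.049610 (buy MXN at ask) = MXN 11,026,002.82
MXN 11,026,002.82 ÷ 4.2286 (buy BRL at ask) = BRL 2,607,483.05
BRL 2,607,483.05 ÷ 4.7523 (buy USD at ask) = USD 548,678.12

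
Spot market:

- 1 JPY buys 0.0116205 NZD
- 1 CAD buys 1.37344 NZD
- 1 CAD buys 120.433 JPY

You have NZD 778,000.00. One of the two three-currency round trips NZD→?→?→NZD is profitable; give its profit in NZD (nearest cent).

Profitable loop is NZD → CAD → JPY → NZD:
NZD 778,000.00 ÷ 1.37344 = CAD 566,460.86
CAD 566,460.86 × 120.433 = JPY 68,220,580
JPY 68,220,580 × 0.0116205 = NZD 792,757.26
Profit = NZD 792,757.26 − NZD 778,000.00

Profit: NZD 14,757.26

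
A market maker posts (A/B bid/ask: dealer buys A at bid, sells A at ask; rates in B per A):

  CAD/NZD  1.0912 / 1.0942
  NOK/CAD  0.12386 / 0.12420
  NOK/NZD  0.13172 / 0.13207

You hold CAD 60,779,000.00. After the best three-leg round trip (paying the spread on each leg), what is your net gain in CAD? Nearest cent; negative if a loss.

Net profit: CAD 1,420,200.95

Best loop CAD → NZD → NOK → CAD:
CAD 60,779,000.00 × 1.0912 (sell CAD at bid) = NZD 66,322,044.80
NZD 66,322,044.80 ÷ 0.13207 (buy NOK at ask) = NOK 502,173,429.24
NOK 502,173,429.24 × 0.12386 (sell NOK at bid) = CAD 62,199,200.95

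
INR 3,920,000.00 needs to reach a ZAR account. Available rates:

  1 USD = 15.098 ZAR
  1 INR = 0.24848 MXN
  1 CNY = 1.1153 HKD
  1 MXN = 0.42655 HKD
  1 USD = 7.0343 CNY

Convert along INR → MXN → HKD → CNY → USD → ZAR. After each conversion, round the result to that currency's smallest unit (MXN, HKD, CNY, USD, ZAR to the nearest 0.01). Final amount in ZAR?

INR 3,920,000.00 × 0.24848 = MXN 974,041.60
MXN 974,041.60 × 0.42655 = HKD 415,477.44
HKD 415,477.44 ÷ 1.1153 = CNY 372,525.28
CNY 372,525.28 ÷ 7.0343 = USD 52,958.40
USD 52,958.40 × 15.098 = ZAR 799,565.92

ZAR 799,565.92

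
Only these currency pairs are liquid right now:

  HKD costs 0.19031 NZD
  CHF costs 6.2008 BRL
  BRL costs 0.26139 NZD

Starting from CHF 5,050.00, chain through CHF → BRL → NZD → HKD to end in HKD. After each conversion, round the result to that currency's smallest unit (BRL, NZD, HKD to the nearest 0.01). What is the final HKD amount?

HKD 43,009.72

CHF 5,050.00 × 6.2008 = BRL 31,314.04
BRL 31,314.04 × 0.26139 = NZD 8,185.18
NZD 8,185.18 ÷ 0.19031 = HKD 43,009.72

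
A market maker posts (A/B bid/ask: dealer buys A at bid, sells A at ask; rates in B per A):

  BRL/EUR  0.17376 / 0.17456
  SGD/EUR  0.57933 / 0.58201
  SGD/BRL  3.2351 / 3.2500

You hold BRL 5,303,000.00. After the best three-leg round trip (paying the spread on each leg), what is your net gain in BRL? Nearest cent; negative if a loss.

Net profit: BRL 112,262.97

Best loop BRL → SGD → EUR → BRL:
BRL 5,303,000.00 ÷ 3.2500 (buy SGD at ask) = SGD 1,631,692.31
SGD 1,631,692.31 × 0.57933 (sell SGD at bid) = EUR 945,288.30
EUR 945,288.30 ÷ 0.17456 (buy BRL at ask) = BRL 5,415,262.97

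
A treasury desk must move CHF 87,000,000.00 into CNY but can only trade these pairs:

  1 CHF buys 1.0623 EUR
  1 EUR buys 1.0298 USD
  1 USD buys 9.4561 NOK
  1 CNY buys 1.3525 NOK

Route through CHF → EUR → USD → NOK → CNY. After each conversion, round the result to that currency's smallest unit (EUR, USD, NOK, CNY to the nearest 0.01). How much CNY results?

CNY 665,417,325.03

CHF 87,000,000.00 × 1.0623 = EUR 92,420,100.00
EUR 92,420,100.00 × 1.0298 = USD 95,174,218.98
USD 95,174,218.98 × 9.4561 = NOK 899,976,932.10
NOK 899,976,932.10 ÷ 1.3525 = CNY 665,417,325.03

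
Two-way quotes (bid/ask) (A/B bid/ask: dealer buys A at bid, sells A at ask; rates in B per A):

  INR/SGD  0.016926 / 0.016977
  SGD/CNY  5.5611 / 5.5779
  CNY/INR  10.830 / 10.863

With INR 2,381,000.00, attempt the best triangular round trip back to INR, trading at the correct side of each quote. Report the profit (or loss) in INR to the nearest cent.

Net profit: INR 46,185.08

Best loop INR → SGD → CNY → INR:
INR 2,381,000.00 × 0.016926 (sell INR at bid) = SGD 40,300.81
SGD 40,300.81 × 5.5611 (sell SGD at bid) = CNY 224,116.81
CNY 224,116.81 × 10.830 (sell CNY at bid) = INR 2,427,185.08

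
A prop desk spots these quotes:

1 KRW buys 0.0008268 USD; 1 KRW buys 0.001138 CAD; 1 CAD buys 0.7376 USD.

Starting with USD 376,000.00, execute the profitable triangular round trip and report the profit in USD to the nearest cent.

Profitable loop is USD → KRW → CAD → USD:
USD 376,000.00 ÷ 0.0008268 = KRW 454,765,360
KRW 454,765,360 × 0.001138 = CAD 517,522.98
CAD 517,522.98 × 0.7376 = USD 381,724.95
Profit = USD 381,724.95 − USD 376,000.00

Profit: USD 5,724.95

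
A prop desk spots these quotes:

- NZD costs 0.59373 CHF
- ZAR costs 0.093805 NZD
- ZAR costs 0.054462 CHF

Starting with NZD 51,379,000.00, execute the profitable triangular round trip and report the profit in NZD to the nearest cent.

Profit: NZD 1,163,053.55

Profitable loop is NZD → CHF → ZAR → NZD:
NZD 51,379,000.00 × 0.59373 = CHF 30,505,253.67
CHF 30,505,253.67 ÷ 0.054462 = ZAR 560,119,967.50
ZAR 560,119,967.50 × 0.093805 = NZD 52,542,053.55
Profit = NZD 52,542,053.55 − NZD 51,379,000.00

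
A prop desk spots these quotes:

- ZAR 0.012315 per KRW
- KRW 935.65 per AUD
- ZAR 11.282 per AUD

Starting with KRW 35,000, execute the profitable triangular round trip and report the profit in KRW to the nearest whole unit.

Profitable loop is KRW → ZAR → AUD → KRW:
KRW 35,000 × 0.012315 = ZAR 431.02
ZAR 431.02 ÷ 11.282 = AUD 38.20
AUD 38.20 × 935.65 = KRW 35,746
Profit = KRW 35,746 − KRW 35,000

Profit: KRW 746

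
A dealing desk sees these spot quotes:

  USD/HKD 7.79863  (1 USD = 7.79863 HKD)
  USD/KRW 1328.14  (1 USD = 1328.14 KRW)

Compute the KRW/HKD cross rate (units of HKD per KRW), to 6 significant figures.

1 KRW ÷ 1328.14 = 0.000752933 USD
0.000752933 USD × 7.79863 = 0.00587184 HKD

KRW/HKD = 0.00587184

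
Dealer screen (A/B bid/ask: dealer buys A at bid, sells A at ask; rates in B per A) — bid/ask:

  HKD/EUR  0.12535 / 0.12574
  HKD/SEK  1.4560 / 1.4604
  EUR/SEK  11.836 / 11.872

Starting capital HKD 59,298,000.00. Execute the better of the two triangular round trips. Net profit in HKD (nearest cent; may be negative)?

Best loop HKD → EUR → SEK → HKD:
HKD 59,298,000.00 × 0.12535 (sell HKD at bid) = EUR 7,433,004.30
EUR 7,433,004.30 × 11.836 (sell EUR at bid) = SEK 87,977,038.89
SEK 87,977,038.89 ÷ 1.4604 (buy HKD at ask) = HKD 60,241,741.23

Net profit: HKD 943,741.23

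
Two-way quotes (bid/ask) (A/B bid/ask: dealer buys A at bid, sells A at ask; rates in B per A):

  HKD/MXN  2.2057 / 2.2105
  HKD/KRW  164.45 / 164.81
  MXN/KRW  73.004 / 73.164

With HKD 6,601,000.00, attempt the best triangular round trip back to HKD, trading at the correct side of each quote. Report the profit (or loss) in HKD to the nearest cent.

Net profit: HKD 111,057.22

Best loop HKD → KRW → MXN → HKD:
HKD 6,601,000.00 × 164.45 (sell HKD at bid) = KRW 1,085,534,450
KRW 1,085,534,450 ÷ 73.164 (buy MXN at ask) = MXN 14,837,002.49
MXN 14,837,002.49 ÷ 2.2105 (buy HKD at ask) = HKD 6,712,057.22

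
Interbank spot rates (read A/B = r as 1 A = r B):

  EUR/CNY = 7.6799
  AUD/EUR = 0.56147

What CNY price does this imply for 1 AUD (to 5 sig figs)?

1 AUD × 0.56147 = 0.56147 EUR
0.56147 EUR × 7.6799 = 4.31203 CNY

AUD/CNY = 4.3120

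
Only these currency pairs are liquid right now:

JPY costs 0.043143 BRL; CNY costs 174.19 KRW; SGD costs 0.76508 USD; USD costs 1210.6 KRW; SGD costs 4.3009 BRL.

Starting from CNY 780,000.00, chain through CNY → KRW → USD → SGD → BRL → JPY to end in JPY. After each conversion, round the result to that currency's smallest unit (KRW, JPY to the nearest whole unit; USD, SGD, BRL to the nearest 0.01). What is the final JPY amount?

JPY 14,623,769

CNY 780,000.00 × 174.19 = KRW 135,868,200
KRW 135,868,200 ÷ 1210.6 = USD 112,232.12
USD 112,232.12 ÷ 0.76508 = SGD 146,693.31
SGD 146,693.31 × 4.3009 = BRL 630,913.26
BRL 630,913.26 ÷ 0.043143 = JPY 14,623,769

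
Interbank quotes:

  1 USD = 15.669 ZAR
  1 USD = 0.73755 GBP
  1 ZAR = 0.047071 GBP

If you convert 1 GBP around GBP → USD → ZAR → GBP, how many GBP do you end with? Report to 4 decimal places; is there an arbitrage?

Around GBP → USD → ZAR → GBP: 1 ÷ 0.73755 × 15.669 × 0.047071 = 1.000007
Product ≈ 1 (deviation 0.001%, within rounding noise).

1.0000 (no arbitrage)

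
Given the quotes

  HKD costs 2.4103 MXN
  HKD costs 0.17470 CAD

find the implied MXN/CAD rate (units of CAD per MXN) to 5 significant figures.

MXN/CAD = 0.072481

1 MXN ÷ 2.4103 = 0.414886 HKD
0.414886 HKD × 0.17470 = 0.0724806 CAD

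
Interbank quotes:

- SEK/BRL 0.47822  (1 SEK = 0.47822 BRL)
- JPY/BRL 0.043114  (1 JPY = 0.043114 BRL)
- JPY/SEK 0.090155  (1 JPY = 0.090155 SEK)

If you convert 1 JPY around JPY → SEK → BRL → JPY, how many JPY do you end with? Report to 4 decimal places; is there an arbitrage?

1.0000 (no arbitrage)

Around JPY → SEK → BRL → JPY: 1 × 0.090155 × 0.47822 ÷ 0.043114 = 0.999998
Product ≈ 1 (deviation 0.000%, within rounding noise).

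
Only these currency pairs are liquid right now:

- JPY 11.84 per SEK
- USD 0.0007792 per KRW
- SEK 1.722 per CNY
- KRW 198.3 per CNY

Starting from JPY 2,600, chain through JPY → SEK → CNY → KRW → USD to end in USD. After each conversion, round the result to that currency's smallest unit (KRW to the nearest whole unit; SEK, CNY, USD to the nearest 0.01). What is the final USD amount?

JPY 2,600 ÷ 11.84 = SEK 219.59
SEK 219.59 ÷ 1.722 = CNY 127.52
CNY 127.52 × 198.3 = KRW 25,287
KRW 25,287 × 0.0007792 = USD 19.70

USD 19.70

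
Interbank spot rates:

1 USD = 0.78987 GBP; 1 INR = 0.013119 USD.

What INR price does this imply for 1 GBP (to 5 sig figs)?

1 GBP ÷ 0.78987 = 1.26603 USD
1.26603 USD ÷ 0.013119 = 96.5036 INR

GBP/INR = 96.504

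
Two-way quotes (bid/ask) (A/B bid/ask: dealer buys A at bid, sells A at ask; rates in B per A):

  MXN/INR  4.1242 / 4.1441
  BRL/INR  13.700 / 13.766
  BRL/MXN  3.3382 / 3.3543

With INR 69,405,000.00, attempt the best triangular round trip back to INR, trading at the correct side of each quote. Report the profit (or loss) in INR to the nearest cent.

Best loop INR → BRL → MXN → INR:
INR 69,405,000.00 ÷ 13.766 (buy BRL at ask) = BRL 5,041,769.58
BRL 5,041,769.58 × 3.3382 (sell BRL at bid) = MXN 16,830,435.20
MXN 16,830,435.20 × 4.1242 (sell MXN at bid) = INR 69,412,080.86

Net profit: INR 7,080.86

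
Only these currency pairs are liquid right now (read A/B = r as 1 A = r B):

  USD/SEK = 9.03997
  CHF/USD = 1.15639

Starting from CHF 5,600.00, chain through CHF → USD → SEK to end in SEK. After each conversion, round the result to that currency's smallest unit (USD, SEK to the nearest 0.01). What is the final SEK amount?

SEK 58,540.86

CHF 5,600.00 × 1.15639 = USD 6,475.78
USD 6,475.78 × 9.03997 = SEK 58,540.86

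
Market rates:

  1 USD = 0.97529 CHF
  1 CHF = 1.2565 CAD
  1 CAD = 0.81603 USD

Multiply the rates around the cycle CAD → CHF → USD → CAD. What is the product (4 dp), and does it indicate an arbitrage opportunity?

Around CAD → CHF → USD → CAD: 1 ÷ 1.2565 ÷ 0.97529 ÷ 0.81603 = 0.999994
Product ≈ 1 (deviation 0.001%, within rounding noise).

1.0000 (no arbitrage)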